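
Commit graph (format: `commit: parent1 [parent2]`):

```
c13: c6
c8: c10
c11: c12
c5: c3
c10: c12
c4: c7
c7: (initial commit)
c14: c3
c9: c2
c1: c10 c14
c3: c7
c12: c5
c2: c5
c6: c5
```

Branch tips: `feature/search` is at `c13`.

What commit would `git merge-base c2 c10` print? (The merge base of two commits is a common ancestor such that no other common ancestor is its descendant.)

c5

Ancestors of c2: {c2, c3, c5, c7}.
Ancestors of c10: {c10, c12, c3, c5, c7}.
Common ancestors: {c3, c5, c7}.
Among these, c5 is not an ancestor of any other common ancestor — it is the merge base.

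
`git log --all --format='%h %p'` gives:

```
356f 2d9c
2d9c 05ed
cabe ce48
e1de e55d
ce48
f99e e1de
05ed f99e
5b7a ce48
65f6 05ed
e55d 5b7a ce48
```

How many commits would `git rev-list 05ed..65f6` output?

Reachable from 65f6: {05ed, 5b7a, 65f6, ce48, e1de, e55d, f99e}.
Reachable from 05ed: {05ed, 5b7a, ce48, e1de, e55d, f99e}.
In 65f6's history but not 05ed's: {65f6} — 1 commit.

1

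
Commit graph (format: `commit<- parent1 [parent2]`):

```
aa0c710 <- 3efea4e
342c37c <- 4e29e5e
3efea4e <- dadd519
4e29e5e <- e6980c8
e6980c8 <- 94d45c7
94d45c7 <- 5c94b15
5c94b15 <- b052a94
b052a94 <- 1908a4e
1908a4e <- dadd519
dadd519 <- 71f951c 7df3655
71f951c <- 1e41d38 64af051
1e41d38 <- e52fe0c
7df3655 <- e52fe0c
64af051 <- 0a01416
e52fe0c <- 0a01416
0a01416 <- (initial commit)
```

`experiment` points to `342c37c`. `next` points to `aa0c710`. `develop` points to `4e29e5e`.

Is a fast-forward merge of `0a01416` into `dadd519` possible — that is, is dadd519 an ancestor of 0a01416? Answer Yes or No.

No

A fast-forward from dadd519 to 0a01416 is possible iff dadd519 is an ancestor of 0a01416.
Ancestors of 0a01416: {0a01416}.
dadd519 is not among them, so fast-forward is not possible.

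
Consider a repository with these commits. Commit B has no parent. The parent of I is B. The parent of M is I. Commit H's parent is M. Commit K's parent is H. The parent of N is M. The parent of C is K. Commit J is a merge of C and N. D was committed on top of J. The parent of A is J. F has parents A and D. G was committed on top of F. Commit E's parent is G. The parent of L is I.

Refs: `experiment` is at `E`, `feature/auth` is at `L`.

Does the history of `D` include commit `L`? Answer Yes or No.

Ancestors of D: {B, C, D, H, I, J, K, M, N}.
L is not in that set, so it is not an ancestor of D.

No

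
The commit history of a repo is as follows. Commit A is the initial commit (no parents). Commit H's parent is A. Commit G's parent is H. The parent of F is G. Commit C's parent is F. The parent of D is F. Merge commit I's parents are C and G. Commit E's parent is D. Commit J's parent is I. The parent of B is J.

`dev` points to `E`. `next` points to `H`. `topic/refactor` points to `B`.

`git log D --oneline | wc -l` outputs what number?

5

Walking parent pointers from D: reachable set = {A, D, F, G, H}.
That is 5 commits.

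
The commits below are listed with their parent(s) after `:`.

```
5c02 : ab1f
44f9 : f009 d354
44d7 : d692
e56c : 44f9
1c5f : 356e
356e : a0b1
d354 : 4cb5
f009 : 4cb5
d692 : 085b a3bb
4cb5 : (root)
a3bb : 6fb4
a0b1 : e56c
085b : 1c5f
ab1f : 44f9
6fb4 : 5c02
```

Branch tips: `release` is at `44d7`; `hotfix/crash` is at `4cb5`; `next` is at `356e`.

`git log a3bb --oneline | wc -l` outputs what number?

Walking parent pointers from a3bb: reachable set = {44f9, 4cb5, 5c02, 6fb4, a3bb, ab1f, d354, f009}.
That is 8 commits.

8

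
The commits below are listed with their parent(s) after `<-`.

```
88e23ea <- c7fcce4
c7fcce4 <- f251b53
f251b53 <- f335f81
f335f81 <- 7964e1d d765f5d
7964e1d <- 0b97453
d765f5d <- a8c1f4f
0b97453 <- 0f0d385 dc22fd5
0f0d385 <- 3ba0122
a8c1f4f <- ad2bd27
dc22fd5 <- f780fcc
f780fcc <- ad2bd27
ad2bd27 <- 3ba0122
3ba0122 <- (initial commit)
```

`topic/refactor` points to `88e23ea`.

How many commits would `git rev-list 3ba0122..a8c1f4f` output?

Reachable from a8c1f4f: {3ba0122, a8c1f4f, ad2bd27}.
Reachable from 3ba0122: {3ba0122}.
In a8c1f4f's history but not 3ba0122's: {a8c1f4f, ad2bd27} — 2 commits.

2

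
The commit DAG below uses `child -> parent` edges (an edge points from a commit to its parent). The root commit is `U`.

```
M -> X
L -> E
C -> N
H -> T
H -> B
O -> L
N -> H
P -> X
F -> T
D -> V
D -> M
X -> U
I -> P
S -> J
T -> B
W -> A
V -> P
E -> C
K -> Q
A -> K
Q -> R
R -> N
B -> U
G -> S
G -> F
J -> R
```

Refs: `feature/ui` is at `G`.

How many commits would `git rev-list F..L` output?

5

Reachable from L: {B, C, E, H, L, N, T, U}.
Reachable from F: {B, F, T, U}.
In L's history but not F's: {C, E, H, L, N} — 5 commits.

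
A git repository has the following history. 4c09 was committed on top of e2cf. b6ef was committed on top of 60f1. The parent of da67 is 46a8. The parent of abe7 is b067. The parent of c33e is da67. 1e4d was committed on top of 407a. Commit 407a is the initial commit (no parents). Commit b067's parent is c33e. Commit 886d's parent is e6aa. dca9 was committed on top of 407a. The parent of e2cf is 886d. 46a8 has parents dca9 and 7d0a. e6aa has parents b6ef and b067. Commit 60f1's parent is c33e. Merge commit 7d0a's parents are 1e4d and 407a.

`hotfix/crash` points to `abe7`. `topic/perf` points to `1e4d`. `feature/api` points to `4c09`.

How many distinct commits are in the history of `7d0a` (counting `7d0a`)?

Walking parent pointers from 7d0a: reachable set = {1e4d, 407a, 7d0a}.
That is 3 commits.

3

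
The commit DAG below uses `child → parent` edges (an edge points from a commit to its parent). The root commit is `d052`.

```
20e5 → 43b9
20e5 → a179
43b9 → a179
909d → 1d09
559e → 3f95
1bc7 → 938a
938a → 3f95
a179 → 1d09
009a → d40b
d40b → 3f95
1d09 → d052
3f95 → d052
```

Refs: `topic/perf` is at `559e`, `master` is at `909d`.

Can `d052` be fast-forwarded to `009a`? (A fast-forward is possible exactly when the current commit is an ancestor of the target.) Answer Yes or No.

A fast-forward from d052 to 009a is possible iff d052 is an ancestor of 009a.
Ancestors of 009a: {009a, 3f95, d052, d40b}.
d052 is among them, so fast-forward is possible.

Yes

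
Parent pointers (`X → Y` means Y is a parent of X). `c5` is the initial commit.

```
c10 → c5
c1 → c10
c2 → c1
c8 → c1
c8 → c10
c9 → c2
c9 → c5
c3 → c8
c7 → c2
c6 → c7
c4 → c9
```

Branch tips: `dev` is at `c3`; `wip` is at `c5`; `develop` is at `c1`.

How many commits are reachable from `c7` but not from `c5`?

4

Reachable from c7: {c1, c10, c2, c5, c7}.
Reachable from c5: {c5}.
In c7's history but not c5's: {c1, c10, c2, c7} — 4 commits.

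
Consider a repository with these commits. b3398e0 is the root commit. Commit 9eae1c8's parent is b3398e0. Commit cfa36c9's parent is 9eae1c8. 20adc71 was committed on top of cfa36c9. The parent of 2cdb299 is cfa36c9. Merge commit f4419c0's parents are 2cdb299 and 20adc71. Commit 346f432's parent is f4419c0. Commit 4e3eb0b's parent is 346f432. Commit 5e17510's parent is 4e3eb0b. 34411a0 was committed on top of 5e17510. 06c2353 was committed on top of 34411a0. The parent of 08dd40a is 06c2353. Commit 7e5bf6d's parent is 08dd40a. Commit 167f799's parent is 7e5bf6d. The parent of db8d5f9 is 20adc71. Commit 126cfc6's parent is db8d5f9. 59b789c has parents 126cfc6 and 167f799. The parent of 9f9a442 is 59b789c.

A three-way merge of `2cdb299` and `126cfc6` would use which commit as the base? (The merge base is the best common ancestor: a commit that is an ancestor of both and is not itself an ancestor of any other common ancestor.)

Ancestors of 2cdb299: {2cdb299, 9eae1c8, b3398e0, cfa36c9}.
Ancestors of 126cfc6: {126cfc6, 20adc71, 9eae1c8, b3398e0, cfa36c9, db8d5f9}.
Common ancestors: {9eae1c8, b3398e0, cfa36c9}.
Among these, cfa36c9 is not an ancestor of any other common ancestor — it is the merge base.

cfa36c9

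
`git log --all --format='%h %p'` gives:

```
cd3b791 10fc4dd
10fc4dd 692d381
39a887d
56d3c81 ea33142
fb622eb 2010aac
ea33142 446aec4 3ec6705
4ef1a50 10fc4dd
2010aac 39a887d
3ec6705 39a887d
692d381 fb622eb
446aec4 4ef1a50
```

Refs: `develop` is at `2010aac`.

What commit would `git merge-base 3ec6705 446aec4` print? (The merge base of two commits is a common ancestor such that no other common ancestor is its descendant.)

39a887d

Ancestors of 3ec6705: {39a887d, 3ec6705}.
Ancestors of 446aec4: {10fc4dd, 2010aac, 39a887d, 446aec4, 4ef1a50, 692d381, fb622eb}.
Common ancestors: {39a887d}.
The only common ancestor is 39a887d, so it is the merge base.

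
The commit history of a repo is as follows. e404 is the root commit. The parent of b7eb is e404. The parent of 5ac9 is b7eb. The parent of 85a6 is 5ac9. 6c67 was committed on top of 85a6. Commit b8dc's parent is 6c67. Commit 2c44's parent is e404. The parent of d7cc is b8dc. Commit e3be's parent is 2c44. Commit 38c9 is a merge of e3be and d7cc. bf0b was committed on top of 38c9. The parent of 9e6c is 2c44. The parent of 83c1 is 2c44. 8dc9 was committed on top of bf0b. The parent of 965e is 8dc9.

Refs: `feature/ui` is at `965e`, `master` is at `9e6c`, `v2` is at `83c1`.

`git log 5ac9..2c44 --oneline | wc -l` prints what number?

1

Reachable from 2c44: {2c44, e404}.
Reachable from 5ac9: {5ac9, b7eb, e404}.
In 2c44's history but not 5ac9's: {2c44} — 1 commit.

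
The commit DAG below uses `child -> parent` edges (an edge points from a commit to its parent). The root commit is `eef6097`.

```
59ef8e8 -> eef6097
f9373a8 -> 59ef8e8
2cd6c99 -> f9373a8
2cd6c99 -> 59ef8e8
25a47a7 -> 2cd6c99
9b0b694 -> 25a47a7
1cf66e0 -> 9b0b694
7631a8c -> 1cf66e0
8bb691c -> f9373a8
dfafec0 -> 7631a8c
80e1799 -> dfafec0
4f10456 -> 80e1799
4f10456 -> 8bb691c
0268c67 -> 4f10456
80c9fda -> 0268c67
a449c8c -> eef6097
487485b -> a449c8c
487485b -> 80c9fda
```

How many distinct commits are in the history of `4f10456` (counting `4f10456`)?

Walking parent pointers from 4f10456: reachable set = {1cf66e0, 25a47a7, 2cd6c99, 4f10456, 59ef8e8, 7631a8c, 80e1799, 8bb691c, 9b0b694, dfafec0, eef6097, f9373a8}.
That is 12 commits.

12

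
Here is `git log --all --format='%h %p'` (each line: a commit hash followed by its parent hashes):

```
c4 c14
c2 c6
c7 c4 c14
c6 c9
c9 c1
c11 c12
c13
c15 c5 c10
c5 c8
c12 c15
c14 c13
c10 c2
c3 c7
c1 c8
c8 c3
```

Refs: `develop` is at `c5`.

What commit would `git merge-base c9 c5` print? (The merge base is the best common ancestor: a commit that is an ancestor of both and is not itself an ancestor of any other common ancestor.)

c8

Ancestors of c9: {c1, c13, c14, c3, c4, c7, c8, c9}.
Ancestors of c5: {c13, c14, c3, c4, c5, c7, c8}.
Common ancestors: {c13, c14, c3, c4, c7, c8}.
Among these, c8 is not an ancestor of any other common ancestor — it is the merge base.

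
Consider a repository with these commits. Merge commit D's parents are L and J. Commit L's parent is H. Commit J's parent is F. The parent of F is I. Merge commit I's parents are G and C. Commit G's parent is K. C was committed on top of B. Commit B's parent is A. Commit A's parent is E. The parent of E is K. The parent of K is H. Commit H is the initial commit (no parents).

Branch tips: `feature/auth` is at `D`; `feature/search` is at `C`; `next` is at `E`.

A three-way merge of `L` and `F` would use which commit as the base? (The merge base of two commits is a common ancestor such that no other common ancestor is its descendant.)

H

Ancestors of L: {H, L}.
Ancestors of F: {A, B, C, E, F, G, H, I, K}.
Common ancestors: {H}.
The only common ancestor is H, so it is the merge base.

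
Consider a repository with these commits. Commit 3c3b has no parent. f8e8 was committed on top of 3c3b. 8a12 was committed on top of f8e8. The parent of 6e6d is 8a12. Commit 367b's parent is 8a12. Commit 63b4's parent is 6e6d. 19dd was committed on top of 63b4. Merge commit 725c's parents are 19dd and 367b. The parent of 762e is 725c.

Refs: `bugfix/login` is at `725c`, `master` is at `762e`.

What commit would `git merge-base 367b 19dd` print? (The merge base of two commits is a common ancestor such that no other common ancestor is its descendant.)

Ancestors of 367b: {367b, 3c3b, 8a12, f8e8}.
Ancestors of 19dd: {19dd, 3c3b, 63b4, 6e6d, 8a12, f8e8}.
Common ancestors: {3c3b, 8a12, f8e8}.
Among these, 8a12 is not an ancestor of any other common ancestor — it is the merge base.

8a12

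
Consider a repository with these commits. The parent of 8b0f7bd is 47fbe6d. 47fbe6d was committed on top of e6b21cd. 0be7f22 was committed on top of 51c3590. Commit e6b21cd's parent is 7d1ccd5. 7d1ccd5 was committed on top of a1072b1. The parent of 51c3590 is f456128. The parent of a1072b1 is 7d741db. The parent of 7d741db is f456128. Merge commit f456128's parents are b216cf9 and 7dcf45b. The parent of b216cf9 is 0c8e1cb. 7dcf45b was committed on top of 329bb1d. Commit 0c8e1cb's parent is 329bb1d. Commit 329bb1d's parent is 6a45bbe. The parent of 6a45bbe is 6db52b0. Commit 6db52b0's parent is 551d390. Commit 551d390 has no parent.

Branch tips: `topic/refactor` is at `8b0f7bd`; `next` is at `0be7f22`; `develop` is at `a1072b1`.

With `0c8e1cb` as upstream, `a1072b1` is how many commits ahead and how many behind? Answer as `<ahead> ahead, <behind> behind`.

Reachable from a1072b1: {0c8e1cb, 329bb1d, 551d390, 6a45bbe, 6db52b0, 7d741db, 7dcf45b, a1072b1, b216cf9, f456128}.
Reachable from 0c8e1cb: {0c8e1cb, 329bb1d, 551d390, 6a45bbe, 6db52b0}.
Only in a1072b1's history (ahead): {7d741db, 7dcf45b, a1072b1, b216cf9, f456128} — 5.
Only in 0c8e1cb's history (behind): {} — 0.

5 ahead, 0 behind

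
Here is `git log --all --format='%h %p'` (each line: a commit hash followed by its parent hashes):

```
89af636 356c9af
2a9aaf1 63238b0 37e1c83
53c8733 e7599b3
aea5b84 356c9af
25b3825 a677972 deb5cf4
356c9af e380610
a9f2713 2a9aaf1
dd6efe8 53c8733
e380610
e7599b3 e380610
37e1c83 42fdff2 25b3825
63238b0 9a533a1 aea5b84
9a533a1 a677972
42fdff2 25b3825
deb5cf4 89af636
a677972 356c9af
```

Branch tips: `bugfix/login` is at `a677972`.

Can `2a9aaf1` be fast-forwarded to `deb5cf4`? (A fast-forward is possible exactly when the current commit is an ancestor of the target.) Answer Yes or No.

No

A fast-forward from 2a9aaf1 to deb5cf4 is possible iff 2a9aaf1 is an ancestor of deb5cf4.
Ancestors of deb5cf4: {356c9af, 89af636, deb5cf4, e380610}.
2a9aaf1 is not among them, so fast-forward is not possible.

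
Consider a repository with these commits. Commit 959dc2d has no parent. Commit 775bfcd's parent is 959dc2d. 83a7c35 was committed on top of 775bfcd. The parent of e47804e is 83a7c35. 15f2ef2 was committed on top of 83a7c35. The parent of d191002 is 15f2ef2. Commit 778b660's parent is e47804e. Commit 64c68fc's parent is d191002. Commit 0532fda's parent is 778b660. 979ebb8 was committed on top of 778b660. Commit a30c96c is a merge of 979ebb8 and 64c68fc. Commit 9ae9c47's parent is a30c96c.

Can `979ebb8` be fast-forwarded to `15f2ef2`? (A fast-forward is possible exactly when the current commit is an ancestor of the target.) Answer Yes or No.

No

A fast-forward from 979ebb8 to 15f2ef2 is possible iff 979ebb8 is an ancestor of 15f2ef2.
Ancestors of 15f2ef2: {15f2ef2, 775bfcd, 83a7c35, 959dc2d}.
979ebb8 is not among them, so fast-forward is not possible.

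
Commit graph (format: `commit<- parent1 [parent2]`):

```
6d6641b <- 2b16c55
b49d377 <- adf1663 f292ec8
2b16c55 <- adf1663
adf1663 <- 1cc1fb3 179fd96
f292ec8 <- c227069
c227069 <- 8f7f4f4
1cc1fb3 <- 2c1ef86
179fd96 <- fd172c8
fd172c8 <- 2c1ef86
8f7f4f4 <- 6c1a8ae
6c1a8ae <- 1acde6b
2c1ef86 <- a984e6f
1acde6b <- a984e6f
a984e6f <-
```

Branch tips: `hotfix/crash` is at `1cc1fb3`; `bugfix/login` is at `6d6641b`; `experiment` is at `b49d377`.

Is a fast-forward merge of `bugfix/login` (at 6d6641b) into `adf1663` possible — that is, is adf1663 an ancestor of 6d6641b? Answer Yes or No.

Yes

A fast-forward from adf1663 to 6d6641b is possible iff adf1663 is an ancestor of 6d6641b.
Ancestors of 6d6641b: {179fd96, 1cc1fb3, 2b16c55, 2c1ef86, 6d6641b, a984e6f, adf1663, fd172c8}.
adf1663 is among them, so fast-forward is possible.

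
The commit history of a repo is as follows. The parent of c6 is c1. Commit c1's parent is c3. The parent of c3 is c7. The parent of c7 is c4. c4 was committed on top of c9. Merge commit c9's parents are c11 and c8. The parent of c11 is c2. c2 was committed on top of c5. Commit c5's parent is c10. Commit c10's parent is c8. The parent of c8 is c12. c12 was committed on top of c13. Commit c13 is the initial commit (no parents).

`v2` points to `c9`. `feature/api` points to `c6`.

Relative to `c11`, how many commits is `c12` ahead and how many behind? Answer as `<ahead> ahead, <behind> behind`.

Reachable from c12: {c12, c13}.
Reachable from c11: {c10, c11, c12, c13, c2, c5, c8}.
Only in c12's history (ahead): {} — 0.
Only in c11's history (behind): {c10, c11, c2, c5, c8} — 5.

0 ahead, 5 behind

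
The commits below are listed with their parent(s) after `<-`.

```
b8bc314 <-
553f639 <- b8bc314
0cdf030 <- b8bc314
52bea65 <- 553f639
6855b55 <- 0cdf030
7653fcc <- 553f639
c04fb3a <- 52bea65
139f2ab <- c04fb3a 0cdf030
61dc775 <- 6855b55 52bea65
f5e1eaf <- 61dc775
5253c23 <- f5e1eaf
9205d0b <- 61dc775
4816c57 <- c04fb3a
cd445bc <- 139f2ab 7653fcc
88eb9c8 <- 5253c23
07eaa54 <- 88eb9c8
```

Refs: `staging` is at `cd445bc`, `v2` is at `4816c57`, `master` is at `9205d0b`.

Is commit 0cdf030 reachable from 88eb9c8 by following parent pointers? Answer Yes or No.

Yes

Ancestors of 88eb9c8 (commits reachable by following parents): {0cdf030, 5253c23, 52bea65, 553f639, 61dc775, 6855b55, 88eb9c8, b8bc314, f5e1eaf}.
0cdf030 is in that set, so it is an ancestor of 88eb9c8.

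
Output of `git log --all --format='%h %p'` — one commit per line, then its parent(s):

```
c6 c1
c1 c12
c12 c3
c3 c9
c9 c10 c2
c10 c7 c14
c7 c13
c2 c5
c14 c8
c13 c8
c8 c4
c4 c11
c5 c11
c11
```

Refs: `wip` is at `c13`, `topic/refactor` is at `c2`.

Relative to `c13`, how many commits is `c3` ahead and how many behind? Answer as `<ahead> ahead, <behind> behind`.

Reachable from c3: {c10, c11, c13, c14, c2, c3, c4, c5, c7, c8, c9}.
Reachable from c13: {c11, c13, c4, c8}.
Only in c3's history (ahead): {c10, c14, c2, c3, c5, c7, c9} — 7.
Only in c13's history (behind): {} — 0.

7 ahead, 0 behind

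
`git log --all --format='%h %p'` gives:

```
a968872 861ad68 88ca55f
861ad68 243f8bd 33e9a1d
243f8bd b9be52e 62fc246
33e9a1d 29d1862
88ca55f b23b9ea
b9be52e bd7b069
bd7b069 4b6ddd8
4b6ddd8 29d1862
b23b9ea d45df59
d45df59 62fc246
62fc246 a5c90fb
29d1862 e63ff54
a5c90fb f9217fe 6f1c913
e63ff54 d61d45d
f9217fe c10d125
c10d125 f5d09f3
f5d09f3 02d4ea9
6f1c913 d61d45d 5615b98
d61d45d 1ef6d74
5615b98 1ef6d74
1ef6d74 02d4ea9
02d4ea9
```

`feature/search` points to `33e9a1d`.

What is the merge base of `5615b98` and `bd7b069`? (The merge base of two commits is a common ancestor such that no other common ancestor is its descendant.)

1ef6d74

Ancestors of 5615b98: {02d4ea9, 1ef6d74, 5615b98}.
Ancestors of bd7b069: {02d4ea9, 1ef6d74, 29d1862, 4b6ddd8, bd7b069, d61d45d, e63ff54}.
Common ancestors: {02d4ea9, 1ef6d74}.
Among these, 1ef6d74 is not an ancestor of any other common ancestor — it is the merge base.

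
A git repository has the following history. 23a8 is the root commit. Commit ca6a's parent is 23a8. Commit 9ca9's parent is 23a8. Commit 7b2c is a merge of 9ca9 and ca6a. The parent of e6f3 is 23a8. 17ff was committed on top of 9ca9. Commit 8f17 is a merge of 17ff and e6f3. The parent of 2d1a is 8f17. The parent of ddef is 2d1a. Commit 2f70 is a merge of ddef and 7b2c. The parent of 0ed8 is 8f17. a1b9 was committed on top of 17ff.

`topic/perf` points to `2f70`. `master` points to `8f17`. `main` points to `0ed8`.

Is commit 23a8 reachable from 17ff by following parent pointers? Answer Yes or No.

Yes

Ancestors of 17ff (commits reachable by following parents): {17ff, 23a8, 9ca9}.
23a8 is in that set, so it is an ancestor of 17ff.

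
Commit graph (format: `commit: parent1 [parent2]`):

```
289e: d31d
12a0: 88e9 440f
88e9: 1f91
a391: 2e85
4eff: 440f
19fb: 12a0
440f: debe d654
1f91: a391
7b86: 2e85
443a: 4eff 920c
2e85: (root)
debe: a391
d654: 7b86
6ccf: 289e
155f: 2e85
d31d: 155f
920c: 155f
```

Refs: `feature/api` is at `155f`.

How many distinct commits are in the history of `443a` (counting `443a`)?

10

Walking parent pointers from 443a: reachable set = {155f, 2e85, 440f, 443a, 4eff, 7b86, 920c, a391, d654, debe}.
That is 10 commits.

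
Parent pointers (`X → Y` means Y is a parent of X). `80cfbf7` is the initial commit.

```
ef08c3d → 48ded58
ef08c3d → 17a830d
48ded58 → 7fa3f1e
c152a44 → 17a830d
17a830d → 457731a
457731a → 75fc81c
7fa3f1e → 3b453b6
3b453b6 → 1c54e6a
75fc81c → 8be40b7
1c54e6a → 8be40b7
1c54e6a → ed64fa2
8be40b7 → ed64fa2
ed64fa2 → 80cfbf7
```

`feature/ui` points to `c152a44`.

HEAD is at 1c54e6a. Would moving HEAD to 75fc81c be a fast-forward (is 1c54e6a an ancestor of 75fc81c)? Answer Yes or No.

A fast-forward from 1c54e6a to 75fc81c is possible iff 1c54e6a is an ancestor of 75fc81c.
Ancestors of 75fc81c: {75fc81c, 80cfbf7, 8be40b7, ed64fa2}.
1c54e6a is not among them, so fast-forward is not possible.

No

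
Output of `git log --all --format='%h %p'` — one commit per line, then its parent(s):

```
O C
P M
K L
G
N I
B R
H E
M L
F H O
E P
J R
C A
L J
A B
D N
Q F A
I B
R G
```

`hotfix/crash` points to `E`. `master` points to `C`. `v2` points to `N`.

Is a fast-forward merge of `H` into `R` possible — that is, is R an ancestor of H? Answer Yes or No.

A fast-forward from R to H is possible iff R is an ancestor of H.
Ancestors of H: {E, G, H, J, L, M, P, R}.
R is among them, so fast-forward is possible.

Yes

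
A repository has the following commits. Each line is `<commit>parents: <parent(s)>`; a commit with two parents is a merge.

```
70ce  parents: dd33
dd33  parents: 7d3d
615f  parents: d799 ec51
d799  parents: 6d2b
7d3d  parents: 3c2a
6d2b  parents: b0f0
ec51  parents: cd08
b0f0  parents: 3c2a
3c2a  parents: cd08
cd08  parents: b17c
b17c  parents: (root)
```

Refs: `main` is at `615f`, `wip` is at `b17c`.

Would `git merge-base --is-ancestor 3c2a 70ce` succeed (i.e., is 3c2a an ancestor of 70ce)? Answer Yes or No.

Ancestors of 70ce (commits reachable by following parents): {3c2a, 70ce, 7d3d, b17c, cd08, dd33}.
3c2a is in that set, so it is an ancestor of 70ce.

Yes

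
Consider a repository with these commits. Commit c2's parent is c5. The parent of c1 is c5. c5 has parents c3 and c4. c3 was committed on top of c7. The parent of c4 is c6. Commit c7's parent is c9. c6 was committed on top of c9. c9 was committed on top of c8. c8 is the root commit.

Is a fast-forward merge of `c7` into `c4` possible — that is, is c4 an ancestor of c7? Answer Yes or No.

No

A fast-forward from c4 to c7 is possible iff c4 is an ancestor of c7.
Ancestors of c7: {c7, c8, c9}.
c4 is not among them, so fast-forward is not possible.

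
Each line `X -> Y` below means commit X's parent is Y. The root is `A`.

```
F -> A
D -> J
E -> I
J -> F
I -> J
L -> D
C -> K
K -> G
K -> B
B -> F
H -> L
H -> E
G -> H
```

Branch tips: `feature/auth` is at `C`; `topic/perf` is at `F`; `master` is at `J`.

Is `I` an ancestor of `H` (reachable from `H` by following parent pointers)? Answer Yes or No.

Ancestors of H (commits reachable by following parents): {A, D, E, F, H, I, J, L}.
I is in that set, so it is an ancestor of H.

Yes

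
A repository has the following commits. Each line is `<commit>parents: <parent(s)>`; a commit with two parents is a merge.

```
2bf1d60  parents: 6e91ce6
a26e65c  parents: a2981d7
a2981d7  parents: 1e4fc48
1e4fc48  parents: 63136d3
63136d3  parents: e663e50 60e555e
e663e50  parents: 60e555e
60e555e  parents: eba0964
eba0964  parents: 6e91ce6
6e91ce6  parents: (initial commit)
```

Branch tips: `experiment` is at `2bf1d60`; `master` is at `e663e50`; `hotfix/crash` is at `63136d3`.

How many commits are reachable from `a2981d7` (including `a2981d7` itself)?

Walking parent pointers from a2981d7: reachable set = {1e4fc48, 60e555e, 63136d3, 6e91ce6, a2981d7, e663e50, eba0964}.
That is 7 commits.

7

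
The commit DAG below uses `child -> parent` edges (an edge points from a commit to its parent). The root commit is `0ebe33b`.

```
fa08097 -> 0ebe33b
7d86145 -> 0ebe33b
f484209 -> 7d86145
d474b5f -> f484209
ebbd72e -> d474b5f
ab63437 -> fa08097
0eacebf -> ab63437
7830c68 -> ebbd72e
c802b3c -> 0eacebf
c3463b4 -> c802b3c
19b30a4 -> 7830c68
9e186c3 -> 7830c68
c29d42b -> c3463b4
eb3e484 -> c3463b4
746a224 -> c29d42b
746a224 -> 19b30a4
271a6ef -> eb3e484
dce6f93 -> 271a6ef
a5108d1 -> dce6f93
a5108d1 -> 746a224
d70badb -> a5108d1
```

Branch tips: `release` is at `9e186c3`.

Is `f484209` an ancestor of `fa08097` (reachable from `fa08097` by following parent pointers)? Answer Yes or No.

No

Ancestors of fa08097: {0ebe33b, fa08097}.
f484209 is not in that set, so it is not an ancestor of fa08097.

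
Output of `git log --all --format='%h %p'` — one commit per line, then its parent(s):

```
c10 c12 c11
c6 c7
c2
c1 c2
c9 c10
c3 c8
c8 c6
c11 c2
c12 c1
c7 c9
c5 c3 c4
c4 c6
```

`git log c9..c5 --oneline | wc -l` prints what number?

6

Reachable from c5: {c1, c10, c11, c12, c2, c3, c4, c5, c6, c7, c8, c9}.
Reachable from c9: {c1, c10, c11, c12, c2, c9}.
In c5's history but not c9's: {c3, c4, c5, c6, c7, c8} — 6 commits.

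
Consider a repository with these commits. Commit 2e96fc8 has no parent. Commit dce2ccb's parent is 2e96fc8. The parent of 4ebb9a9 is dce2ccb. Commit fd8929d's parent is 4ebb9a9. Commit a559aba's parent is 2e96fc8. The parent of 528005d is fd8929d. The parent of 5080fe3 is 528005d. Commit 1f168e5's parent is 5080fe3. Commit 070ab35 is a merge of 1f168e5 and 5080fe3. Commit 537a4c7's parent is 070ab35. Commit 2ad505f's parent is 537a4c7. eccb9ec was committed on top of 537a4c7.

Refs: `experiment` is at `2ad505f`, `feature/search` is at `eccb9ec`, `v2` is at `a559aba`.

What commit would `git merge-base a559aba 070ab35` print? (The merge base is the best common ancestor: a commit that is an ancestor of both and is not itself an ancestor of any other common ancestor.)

2e96fc8

Ancestors of a559aba: {2e96fc8, a559aba}.
Ancestors of 070ab35: {070ab35, 1f168e5, 2e96fc8, 4ebb9a9, 5080fe3, 528005d, dce2ccb, fd8929d}.
Common ancestors: {2e96fc8}.
The only common ancestor is 2e96fc8, so it is the merge base.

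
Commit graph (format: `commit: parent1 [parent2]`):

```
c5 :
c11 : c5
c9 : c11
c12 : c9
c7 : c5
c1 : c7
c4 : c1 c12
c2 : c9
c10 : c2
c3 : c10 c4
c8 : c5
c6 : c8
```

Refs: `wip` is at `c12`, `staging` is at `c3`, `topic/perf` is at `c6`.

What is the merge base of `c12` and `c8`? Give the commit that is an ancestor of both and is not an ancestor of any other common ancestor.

Ancestors of c12: {c11, c12, c5, c9}.
Ancestors of c8: {c5, c8}.
Common ancestors: {c5}.
The only common ancestor is c5, so it is the merge base.

c5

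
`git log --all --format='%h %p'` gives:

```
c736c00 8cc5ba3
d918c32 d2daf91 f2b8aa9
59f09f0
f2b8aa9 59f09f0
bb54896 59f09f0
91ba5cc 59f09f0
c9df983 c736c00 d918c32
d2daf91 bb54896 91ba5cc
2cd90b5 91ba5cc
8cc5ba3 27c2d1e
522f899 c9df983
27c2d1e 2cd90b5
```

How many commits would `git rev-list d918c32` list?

Walking parent pointers from d918c32: reachable set = {59f09f0, 91ba5cc, bb54896, d2daf91, d918c32, f2b8aa9}.
That is 6 commits.

6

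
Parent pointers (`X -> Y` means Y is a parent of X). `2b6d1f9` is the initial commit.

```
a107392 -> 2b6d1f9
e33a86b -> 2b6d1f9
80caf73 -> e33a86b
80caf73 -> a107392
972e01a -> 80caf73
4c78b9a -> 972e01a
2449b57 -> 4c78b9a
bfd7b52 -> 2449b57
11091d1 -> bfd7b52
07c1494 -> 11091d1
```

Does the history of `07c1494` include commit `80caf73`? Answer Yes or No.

Ancestors of 07c1494 (commits reachable by following parents): {07c1494, 11091d1, 2449b57, 2b6d1f9, 4c78b9a, 80caf73, 972e01a, a107392, bfd7b52, e33a86b}.
80caf73 is in that set, so it is an ancestor of 07c1494.

Yes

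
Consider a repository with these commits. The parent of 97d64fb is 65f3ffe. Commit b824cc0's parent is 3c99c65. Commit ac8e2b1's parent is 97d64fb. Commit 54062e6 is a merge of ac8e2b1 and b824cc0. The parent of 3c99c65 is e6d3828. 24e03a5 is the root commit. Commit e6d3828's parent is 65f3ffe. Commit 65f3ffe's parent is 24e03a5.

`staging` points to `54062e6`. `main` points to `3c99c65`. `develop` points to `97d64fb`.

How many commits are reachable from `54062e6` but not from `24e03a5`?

Reachable from 54062e6: {24e03a5, 3c99c65, 54062e6, 65f3ffe, 97d64fb, ac8e2b1, b824cc0, e6d3828}.
Reachable from 24e03a5: {24e03a5}.
In 54062e6's history but not 24e03a5's: {3c99c65, 54062e6, 65f3ffe, 97d64fb, ac8e2b1, b824cc0, e6d3828} — 7 commits.

7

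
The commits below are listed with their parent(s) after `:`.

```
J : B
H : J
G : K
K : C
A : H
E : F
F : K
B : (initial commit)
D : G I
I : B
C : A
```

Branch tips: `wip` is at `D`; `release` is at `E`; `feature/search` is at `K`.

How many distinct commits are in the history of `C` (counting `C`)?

Walking parent pointers from C: reachable set = {A, B, C, H, J}.
That is 5 commits.

5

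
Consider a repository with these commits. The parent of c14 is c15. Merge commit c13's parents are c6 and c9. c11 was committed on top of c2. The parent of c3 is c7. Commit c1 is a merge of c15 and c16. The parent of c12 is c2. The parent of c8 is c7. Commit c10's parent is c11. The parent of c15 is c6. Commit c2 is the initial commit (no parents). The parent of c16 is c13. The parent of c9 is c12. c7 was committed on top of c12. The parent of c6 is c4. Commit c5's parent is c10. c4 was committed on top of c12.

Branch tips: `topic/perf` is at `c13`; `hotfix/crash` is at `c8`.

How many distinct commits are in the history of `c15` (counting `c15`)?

Walking parent pointers from c15: reachable set = {c12, c15, c2, c4, c6}.
That is 5 commits.

5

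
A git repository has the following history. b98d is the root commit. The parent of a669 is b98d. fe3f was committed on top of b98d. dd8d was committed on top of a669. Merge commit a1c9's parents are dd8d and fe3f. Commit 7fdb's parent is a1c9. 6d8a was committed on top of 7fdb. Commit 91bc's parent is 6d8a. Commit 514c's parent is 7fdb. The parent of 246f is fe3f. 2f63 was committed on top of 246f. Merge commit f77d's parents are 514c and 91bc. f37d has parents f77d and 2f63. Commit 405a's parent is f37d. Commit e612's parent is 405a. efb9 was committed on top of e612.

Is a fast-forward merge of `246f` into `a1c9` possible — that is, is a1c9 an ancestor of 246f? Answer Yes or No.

A fast-forward from a1c9 to 246f is possible iff a1c9 is an ancestor of 246f.
Ancestors of 246f: {246f, b98d, fe3f}.
a1c9 is not among them, so fast-forward is not possible.

No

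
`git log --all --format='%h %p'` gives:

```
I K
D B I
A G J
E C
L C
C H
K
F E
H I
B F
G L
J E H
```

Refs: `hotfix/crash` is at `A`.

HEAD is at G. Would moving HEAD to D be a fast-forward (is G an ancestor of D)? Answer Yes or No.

A fast-forward from G to D is possible iff G is an ancestor of D.
Ancestors of D: {B, C, D, E, F, H, I, K}.
G is not among them, so fast-forward is not possible.

No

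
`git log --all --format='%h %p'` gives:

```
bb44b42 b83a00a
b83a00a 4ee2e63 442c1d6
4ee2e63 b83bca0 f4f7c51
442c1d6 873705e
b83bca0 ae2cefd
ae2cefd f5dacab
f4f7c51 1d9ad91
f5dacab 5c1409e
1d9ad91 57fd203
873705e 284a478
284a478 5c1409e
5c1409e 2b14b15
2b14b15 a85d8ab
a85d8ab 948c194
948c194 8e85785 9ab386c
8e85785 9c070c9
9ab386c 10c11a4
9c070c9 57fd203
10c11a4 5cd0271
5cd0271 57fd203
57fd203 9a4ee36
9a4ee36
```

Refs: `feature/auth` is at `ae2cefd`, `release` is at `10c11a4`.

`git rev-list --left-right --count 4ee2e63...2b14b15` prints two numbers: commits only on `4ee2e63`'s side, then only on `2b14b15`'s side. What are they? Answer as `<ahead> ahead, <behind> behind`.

7 ahead, 0 behind

Reachable from 4ee2e63: {10c11a4, 1d9ad91, 2b14b15, 4ee2e63, 57fd203, 5c1409e, 5cd0271, 8e85785, 948c194, 9a4ee36, 9ab386c, 9c070c9, a85d8ab, ae2cefd, b83bca0, f4f7c51, f5dacab}.
Reachable from 2b14b15: {10c11a4, 2b14b15, 57fd203, 5cd0271, 8e85785, 948c194, 9a4ee36, 9ab386c, 9c070c9, a85d8ab}.
Only in 4ee2e63's history (ahead): {1d9ad91, 4ee2e63, 5c1409e, ae2cefd, b83bca0, f4f7c51, f5dacab} — 7.
Only in 2b14b15's history (behind): {} — 0.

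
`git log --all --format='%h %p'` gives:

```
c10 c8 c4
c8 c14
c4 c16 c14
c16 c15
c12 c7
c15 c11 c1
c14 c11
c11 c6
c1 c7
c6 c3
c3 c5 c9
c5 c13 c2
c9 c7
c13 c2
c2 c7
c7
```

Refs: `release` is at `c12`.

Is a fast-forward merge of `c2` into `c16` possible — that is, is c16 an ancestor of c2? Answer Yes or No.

No

A fast-forward from c16 to c2 is possible iff c16 is an ancestor of c2.
Ancestors of c2: {c2, c7}.
c16 is not among them, so fast-forward is not possible.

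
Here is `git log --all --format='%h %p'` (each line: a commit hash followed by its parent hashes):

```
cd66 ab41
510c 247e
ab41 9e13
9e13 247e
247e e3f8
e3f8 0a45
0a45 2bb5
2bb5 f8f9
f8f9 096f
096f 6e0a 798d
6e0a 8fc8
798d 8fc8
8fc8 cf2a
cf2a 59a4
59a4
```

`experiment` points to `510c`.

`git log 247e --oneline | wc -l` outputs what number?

11

Walking parent pointers from 247e: reachable set = {096f, 0a45, 247e, 2bb5, 59a4, 6e0a, 798d, 8fc8, cf2a, e3f8, f8f9}.
That is 11 commits.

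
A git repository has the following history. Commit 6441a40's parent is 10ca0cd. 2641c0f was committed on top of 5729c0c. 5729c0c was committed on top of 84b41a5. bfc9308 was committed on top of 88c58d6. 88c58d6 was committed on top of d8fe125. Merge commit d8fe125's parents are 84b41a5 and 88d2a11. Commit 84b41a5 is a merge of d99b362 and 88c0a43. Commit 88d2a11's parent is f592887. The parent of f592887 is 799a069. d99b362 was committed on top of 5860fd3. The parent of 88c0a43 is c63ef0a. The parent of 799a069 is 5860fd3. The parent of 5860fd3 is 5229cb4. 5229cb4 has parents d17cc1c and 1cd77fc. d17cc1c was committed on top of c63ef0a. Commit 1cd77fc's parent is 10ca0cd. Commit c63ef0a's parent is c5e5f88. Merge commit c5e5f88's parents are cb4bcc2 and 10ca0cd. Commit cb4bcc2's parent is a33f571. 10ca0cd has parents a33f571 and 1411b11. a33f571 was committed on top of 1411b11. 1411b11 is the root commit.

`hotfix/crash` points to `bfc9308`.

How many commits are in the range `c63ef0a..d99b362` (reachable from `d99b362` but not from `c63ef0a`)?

Reachable from d99b362: {10ca0cd, 1411b11, 1cd77fc, 5229cb4, 5860fd3, a33f571, c5e5f88, c63ef0a, cb4bcc2, d17cc1c, d99b362}.
Reachable from c63ef0a: {10ca0cd, 1411b11, a33f571, c5e5f88, c63ef0a, cb4bcc2}.
In d99b362's history but not c63ef0a's: {1cd77fc, 5229cb4, 5860fd3, d17cc1c, d99b362} — 5 commits.

5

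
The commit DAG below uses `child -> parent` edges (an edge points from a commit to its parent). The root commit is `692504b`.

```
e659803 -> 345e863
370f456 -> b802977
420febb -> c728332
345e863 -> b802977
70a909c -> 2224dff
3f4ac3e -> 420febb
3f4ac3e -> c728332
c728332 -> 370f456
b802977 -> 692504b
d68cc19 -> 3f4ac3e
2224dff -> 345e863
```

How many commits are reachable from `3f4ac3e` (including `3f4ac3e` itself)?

6

Walking parent pointers from 3f4ac3e: reachable set = {370f456, 3f4ac3e, 420febb, 692504b, b802977, c728332}.
That is 6 commits.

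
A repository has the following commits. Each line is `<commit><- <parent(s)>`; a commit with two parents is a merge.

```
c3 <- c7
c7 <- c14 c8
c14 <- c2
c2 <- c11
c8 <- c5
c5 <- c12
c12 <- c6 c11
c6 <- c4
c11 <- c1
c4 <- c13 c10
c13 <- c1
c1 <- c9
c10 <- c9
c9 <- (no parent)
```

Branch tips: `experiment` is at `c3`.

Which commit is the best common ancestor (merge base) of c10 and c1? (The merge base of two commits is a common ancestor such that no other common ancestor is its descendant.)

Ancestors of c10: {c10, c9}.
Ancestors of c1: {c1, c9}.
Common ancestors: {c9}.
The only common ancestor is c9, so it is the merge base.

c9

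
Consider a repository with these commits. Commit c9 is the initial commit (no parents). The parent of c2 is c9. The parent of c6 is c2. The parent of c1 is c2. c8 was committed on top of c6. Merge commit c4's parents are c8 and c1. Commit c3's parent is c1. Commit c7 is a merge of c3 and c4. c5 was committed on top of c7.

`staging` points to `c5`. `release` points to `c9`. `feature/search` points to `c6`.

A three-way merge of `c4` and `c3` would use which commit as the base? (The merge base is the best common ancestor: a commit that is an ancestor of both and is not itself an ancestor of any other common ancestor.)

c1

Ancestors of c4: {c1, c2, c4, c6, c8, c9}.
Ancestors of c3: {c1, c2, c3, c9}.
Common ancestors: {c1, c2, c9}.
Among these, c1 is not an ancestor of any other common ancestor — it is the merge base.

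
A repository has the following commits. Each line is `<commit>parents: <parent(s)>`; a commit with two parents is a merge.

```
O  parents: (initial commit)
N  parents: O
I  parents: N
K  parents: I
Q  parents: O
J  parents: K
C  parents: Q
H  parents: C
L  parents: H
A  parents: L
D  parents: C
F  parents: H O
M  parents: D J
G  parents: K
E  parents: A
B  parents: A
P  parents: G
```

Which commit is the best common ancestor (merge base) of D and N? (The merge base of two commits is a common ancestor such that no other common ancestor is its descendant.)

Ancestors of D: {C, D, O, Q}.
Ancestors of N: {N, O}.
Common ancestors: {O}.
The only common ancestor is O, so it is the merge base.

O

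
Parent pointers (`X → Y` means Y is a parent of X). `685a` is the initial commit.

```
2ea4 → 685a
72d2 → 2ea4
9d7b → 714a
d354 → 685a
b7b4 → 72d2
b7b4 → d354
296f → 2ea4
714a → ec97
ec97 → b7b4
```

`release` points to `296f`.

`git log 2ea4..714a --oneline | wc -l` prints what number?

5

Reachable from 714a: {2ea4, 685a, 714a, 72d2, b7b4, d354, ec97}.
Reachable from 2ea4: {2ea4, 685a}.
In 714a's history but not 2ea4's: {714a, 72d2, b7b4, d354, ec97} — 5 commits.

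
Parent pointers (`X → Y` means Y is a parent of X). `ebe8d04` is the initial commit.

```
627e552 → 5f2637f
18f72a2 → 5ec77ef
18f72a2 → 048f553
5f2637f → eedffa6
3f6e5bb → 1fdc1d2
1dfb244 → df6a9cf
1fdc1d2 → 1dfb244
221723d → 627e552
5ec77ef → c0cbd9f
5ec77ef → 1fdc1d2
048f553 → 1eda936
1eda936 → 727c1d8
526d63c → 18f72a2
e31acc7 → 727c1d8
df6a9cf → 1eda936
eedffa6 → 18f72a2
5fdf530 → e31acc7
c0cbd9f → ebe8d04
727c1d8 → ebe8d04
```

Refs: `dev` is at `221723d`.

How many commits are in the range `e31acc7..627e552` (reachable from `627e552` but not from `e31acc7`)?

11

Reachable from 627e552: {048f553, 18f72a2, 1dfb244, 1eda936, 1fdc1d2, 5ec77ef, 5f2637f, 627e552, 727c1d8, c0cbd9f, df6a9cf, ebe8d04, eedffa6}.
Reachable from e31acc7: {727c1d8, e31acc7, ebe8d04}.
In 627e552's history but not e31acc7's: {048f553, 18f72a2, 1dfb244, 1eda936, 1fdc1d2, 5ec77ef, 5f2637f, 627e552, c0cbd9f, df6a9cf, eedffa6} — 11 commits.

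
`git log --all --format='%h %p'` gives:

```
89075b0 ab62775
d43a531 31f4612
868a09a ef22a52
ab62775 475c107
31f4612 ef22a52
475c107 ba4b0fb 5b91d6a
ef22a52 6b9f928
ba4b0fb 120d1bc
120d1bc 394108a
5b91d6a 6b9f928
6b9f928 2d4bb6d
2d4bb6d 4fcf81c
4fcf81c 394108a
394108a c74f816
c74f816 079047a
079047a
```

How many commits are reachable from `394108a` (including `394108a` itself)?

3

Walking parent pointers from 394108a: reachable set = {079047a, 394108a, c74f816}.
That is 3 commits.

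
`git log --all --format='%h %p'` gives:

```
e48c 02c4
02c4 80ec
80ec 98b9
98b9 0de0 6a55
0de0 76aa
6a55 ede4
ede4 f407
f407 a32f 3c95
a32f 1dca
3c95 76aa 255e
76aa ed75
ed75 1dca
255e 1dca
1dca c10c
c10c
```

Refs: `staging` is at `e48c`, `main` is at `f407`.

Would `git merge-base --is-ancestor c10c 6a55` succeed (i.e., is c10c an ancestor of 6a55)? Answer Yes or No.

Ancestors of 6a55 (commits reachable by following parents): {1dca, 255e, 3c95, 6a55, 76aa, a32f, c10c, ed75, ede4, f407}.
c10c is in that set, so it is an ancestor of 6a55.

Yes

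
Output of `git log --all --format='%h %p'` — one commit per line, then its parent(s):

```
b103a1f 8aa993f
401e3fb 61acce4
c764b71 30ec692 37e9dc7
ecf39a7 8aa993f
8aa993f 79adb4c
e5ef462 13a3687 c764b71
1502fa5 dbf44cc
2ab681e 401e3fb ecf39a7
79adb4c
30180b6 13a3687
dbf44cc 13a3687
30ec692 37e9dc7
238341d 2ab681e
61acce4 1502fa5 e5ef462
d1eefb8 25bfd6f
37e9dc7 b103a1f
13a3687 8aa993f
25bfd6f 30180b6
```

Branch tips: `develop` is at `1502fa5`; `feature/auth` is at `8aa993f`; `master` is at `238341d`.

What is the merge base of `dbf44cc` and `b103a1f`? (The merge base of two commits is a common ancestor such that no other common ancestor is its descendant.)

Ancestors of dbf44cc: {13a3687, 79adb4c, 8aa993f, dbf44cc}.
Ancestors of b103a1f: {79adb4c, 8aa993f, b103a1f}.
Common ancestors: {79adb4c, 8aa993f}.
Among these, 8aa993f is not an ancestor of any other common ancestor — it is the merge base.

8aa993f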